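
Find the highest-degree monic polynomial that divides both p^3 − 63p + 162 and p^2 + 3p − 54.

Repeated division with remainder:
  p^3 − 63p + 162 = (p − 3)(p^2 + 3p − 54) + (0)
The last nonzero remainder p^2 + 3p − 54 is already monic.

p^2 + 3p − 54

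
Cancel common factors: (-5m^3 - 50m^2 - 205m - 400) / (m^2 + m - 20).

Repeated division with remainder:
  -5m^3 - 50m^2 - 205m - 400 = (-5m - 45)(m^2 + m - 20) + (-260m - 1300)
  m^2 + m - 20 = (-(1/260)m + 1/65)(-260m - 1300) + (0)
Last nonzero remainder: -260m - 1300. Dividing through by -260 gives the monic gcd m + 5.
Cancel m + 5 from numerator and denominator to get the reduced form.

(-5m^2 - 25m - 80)/(m - 4)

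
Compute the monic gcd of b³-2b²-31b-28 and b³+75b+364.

Apply the Euclidean algorithm:
  b³-2b²-31b-28 = (b³+75b+364) + (-2b²-106b-392)
  b³+75b+364 = (-(1/2)b+53/2)(-2b²-106b-392) + (2688b+10752)
  -2b²-106b-392 = (-(1/1344)b-7/192)(2688b+10752) + (0)
Last nonzero remainder: 2688b+10752. Dividing through by 2688 gives the monic gcd b+4.

b+4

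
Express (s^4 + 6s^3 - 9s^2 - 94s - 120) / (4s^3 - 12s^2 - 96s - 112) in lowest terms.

Apply the Euclidean algorithm:
  s^4 + 6s^3 - 9s^2 - 94s - 120 = ((1/4)s + 9/4)(4s^3 - 12s^2 - 96s - 112) + (42s^2 + 150s + 132)
  4s^3 - 12s^2 - 96s - 112 = ((2/21)s - 92/147)(42s^2 + 150s + 132) + (-(720/49)s - 1440/49)
  42s^2 + 150s + 132 = (-(343/120)s - 539/120)(-(720/49)s - 1440/49) + (0)
Last nonzero remainder: -(720/49)s - 1440/49. Dividing through by -720/49 gives the monic gcd s + 2.
Cancel s + 2 from numerator and denominator to get the reduced form.

(s^3 + 4s^2 - 17s - 60)/(4s^2 - 20s - 56)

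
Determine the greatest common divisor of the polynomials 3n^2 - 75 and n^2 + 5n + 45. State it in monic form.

Euclidean algorithm in ℚ[n]:
  3n^2 - 75 = (3)(n^2 + 5n + 45) + (-15n - 210)
  n^2 + 5n + 45 = (-(1/15)n + 3/5)(-15n - 210) + (171)
  -15n - 210 = (-(5/57)n - 70/57)(171) + (0)
The last nonzero remainder is the constant 171, so the polynomials are coprime and gcd = 1.

1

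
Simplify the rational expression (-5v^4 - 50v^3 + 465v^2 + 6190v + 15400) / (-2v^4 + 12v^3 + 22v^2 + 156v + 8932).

(5v^2 + 70v + 200)/(2v^2 - 4v + 116)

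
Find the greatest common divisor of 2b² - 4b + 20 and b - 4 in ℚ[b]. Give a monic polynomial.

1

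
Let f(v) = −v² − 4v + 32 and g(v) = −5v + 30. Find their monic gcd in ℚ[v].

1

Apply the Euclidean algorithm:
  −v² − 4v + 32 = ((1/5)v + 2)(−5v + 30) + (−28)
  −5v + 30 = ((5/28)v − 15/14)(−28) + (0)
The last nonzero remainder is the constant −28, so the polynomials are coprime and gcd = 1.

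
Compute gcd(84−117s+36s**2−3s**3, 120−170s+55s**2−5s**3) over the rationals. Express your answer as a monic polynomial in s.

By polynomial division,
  −3s**3+36s**2−117s+84 = (3/5)(−5s**3+55s**2−170s+120) + (3s**2−15s+12)
  −5s**3+55s**2−170s+120 = (−(5/3)s+10)(3s**2−15s+12) + (0)
Last nonzero remainder: 3s**2−15s+12. Dividing through by 3 gives the monic gcd s**2−5s+4.

4−5s+s**2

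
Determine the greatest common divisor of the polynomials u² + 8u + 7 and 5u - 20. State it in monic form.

Apply the Euclidean algorithm:
  u² + 8u + 7 = ((1/5)u + 12/5)(5u - 20) + (55)
  5u - 20 = ((1/11)u - 4/11)(55) + (0)
The last nonzero remainder is the constant 55, so the polynomials are coprime and gcd = 1.

1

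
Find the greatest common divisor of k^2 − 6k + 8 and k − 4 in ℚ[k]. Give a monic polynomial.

By polynomial division,
  k^2 − 6k + 8 = (k − 2)(k − 4) + (0)
The last nonzero remainder k − 4 is already monic.

k − 4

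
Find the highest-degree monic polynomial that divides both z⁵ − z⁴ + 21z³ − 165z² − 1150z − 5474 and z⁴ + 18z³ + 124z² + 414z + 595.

Repeated division with remainder:
  z⁵ − z⁴ + 21z³ − 165z² − 1150z − 5474 = (z − 19)(z⁴ + 18z³ + 124z² + 414z + 595) + (239z³ + 1777z² + 6121z + 5831)
  z⁴ + 18z³ + 124z² + 414z + 595 = ((1/239)z + 2525/57121)(239z³ + 1777z² + 6121z + 5831) + ((1133160/57121)z² + (6798960/57121)z + 19263720/57121)
  239z³ + 1777z² + 6121z + 5831 = ((13651919/1133160)z + 2798929/161880)((1133160/57121)z² + (6798960/57121)z + 19263720/57121) + (0)
Last nonzero remainder: (1133160/57121)z² + (6798960/57121)z + 19263720/57121. Dividing through by 1133160/57121 gives the monic gcd z² + 6z + 17.

z² + 6z + 17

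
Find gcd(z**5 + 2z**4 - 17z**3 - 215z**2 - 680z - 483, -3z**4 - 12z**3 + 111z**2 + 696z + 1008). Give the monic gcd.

z**2 - 4z - 21

Euclidean algorithm in ℚ[z]:
  z**5 + 2z**4 - 17z**3 - 215z**2 - 680z - 483 = (-(1/3)z + 2/3)(-3z**4 - 12z**3 + 111z**2 + 696z + 1008) + (28z**3 - 57z**2 - 808z - 1155)
  -3z**4 - 12z**3 + 111z**2 + 696z + 1008 = (-(3/28)z - 507/784)(28z**3 - 57z**2 - 808z - 1155) + (-(9747/784)z**2 + (9747/196)z + 29241/112)
  28z**3 - 57z**2 - 808z - 1155 = (-(21952/9747)z - 43120/9747)(-(9747/784)z**2 + (9747/196)z + 29241/112) + (0)
Last nonzero remainder: -(9747/784)z**2 + (9747/196)z + 29241/112. Dividing through by -9747/784 gives the monic gcd z**2 - 4z - 21.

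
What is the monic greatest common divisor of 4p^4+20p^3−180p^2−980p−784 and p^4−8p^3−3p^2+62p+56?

p^2−6p−7

Repeated division with remainder:
  4p^4+20p^3−180p^2−980p−784 = (4)(p^4−8p^3−3p^2+62p+56) + (52p^3−168p^2−1228p−1008)
  p^4−8p^3−3p^2+62p+56 = ((1/52)p−31/338)(52p^3−168p^2−1228p−1008) + ((880/169)p^2−(5280/169)p−6160/169)
  52p^3−168p^2−1228p−1008 = ((2197/220)p+1521/55)((880/169)p^2−(5280/169)p−6160/169) + (0)
Last nonzero remainder: (880/169)p^2−(5280/169)p−6160/169. Dividing through by 880/169 gives the monic gcd p^2−6p−7.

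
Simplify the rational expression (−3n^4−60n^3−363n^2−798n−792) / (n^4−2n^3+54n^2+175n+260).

(−3n^2−51n−198)/(n^2−5n+65)

Repeated division with remainder:
  −3n^4−60n^3−363n^2−798n−792 = (−3)(n^4−2n^3+54n^2+175n+260) + (−66n^3−201n^2−273n−12)
  n^4−2n^3+54n^2+175n+260 = (−(1/66)n+37/484)(−66n^3−201n^2−273n−12) + ((31571/484)n^2+(94713/484)n+31571/121)
  −66n^3−201n^2−273n−12 = (−(31944/31571)n−1452/31571)((31571/484)n^2+(94713/484)n+31571/121) + (0)
Last nonzero remainder: (31571/484)n^2+(94713/484)n+31571/121. Dividing through by 31571/484 gives the monic gcd n^2+3n+4.
Cancel n^2+3n+4 from numerator and denominator to get the reduced form.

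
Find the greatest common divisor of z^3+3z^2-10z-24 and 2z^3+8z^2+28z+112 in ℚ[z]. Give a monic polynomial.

By polynomial division,
  z^3+3z^2-10z-24 = (1/2)(2z^3+8z^2+28z+112) + (-z^2-24z-80)
  2z^3+8z^2+28z+112 = (-2z+40)(-z^2-24z-80) + (828z+3312)
  -z^2-24z-80 = (-(1/828)z-5/207)(828z+3312) + (0)
Last nonzero remainder: 828z+3312. Dividing through by 828 gives the monic gcd z+4.

z+4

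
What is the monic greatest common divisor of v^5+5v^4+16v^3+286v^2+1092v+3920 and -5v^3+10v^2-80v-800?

Repeated division with remainder:
  v^5+5v^4+16v^3+286v^2+1092v+3920 = (-(1/5)v^2-(7/5)v-14/5)(-5v^3+10v^2-80v-800) + (42v^2-252v+1680)
  -5v^3+10v^2-80v-800 = (-(5/42)v-10/21)(42v^2-252v+1680) + (0)
Last nonzero remainder: 42v^2-252v+1680. Dividing through by 42 gives the monic gcd v^2-6v+40.

v^2-6v+40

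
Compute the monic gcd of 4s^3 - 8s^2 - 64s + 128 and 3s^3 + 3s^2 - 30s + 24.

Repeated division with remainder:
  4s^3 - 8s^2 - 64s + 128 = (4/3)(3s^3 + 3s^2 - 30s + 24) + (-12s^2 - 24s + 96)
  3s^3 + 3s^2 - 30s + 24 = (-(1/4)s + 1/4)(-12s^2 - 24s + 96) + (0)
Last nonzero remainder: -12s^2 - 24s + 96. Dividing through by -12 gives the monic gcd s^2 + 2s - 8.

s^2 + 2s - 8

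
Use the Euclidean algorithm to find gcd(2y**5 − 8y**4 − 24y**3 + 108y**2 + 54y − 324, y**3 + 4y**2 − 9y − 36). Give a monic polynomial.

By polynomial division,
  2y**5 − 8y**4 − 24y**3 + 108y**2 + 54y − 324 = (2y**2 − 16y + 58)(y**3 + 4y**2 − 9y − 36) + (−196y**2 + 1764)
  y**3 + 4y**2 − 9y − 36 = (−(1/196)y − 1/49)(−196y**2 + 1764) + (0)
Last nonzero remainder: −196y**2 + 1764. Dividing through by −196 gives the monic gcd y**2 − 9.

y**2 − 9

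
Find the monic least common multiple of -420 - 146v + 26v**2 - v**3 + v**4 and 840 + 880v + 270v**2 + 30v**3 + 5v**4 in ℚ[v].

-840 - 712v - 94v**2 + 24v**3 + v**4 + v**5

Apply the Euclidean algorithm:
  v**4 - v**3 + 26v**2 - 146v - 420 = (1/5)(5v**4 + 30v**3 + 270v**2 + 880v + 840) + (-7v**3 - 28v**2 - 322v - 588)
  5v**4 + 30v**3 + 270v**2 + 880v + 840 = (-(5/7)v - 10/7)(-7v**3 - 28v**2 - 322v - 588) + (0)
Last nonzero remainder: -7v**3 - 28v**2 - 322v - 588. Dividing through by -7 gives the monic gcd v**3 + 4v**2 + 46v + 84.
Then lcm(f, g) = f·g / gcd(f, g); expanding and making the result monic gives the answer.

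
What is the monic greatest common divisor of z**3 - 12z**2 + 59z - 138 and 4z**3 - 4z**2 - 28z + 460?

z**2 - 6z + 23

Repeated division with remainder:
  z**3 - 12z**2 + 59z - 138 = (1/4)(4z**3 - 4z**2 - 28z + 460) + (-11z**2 + 66z - 253)
  4z**3 - 4z**2 - 28z + 460 = (-(4/11)z - 20/11)(-11z**2 + 66z - 253) + (0)
Last nonzero remainder: -11z**2 + 66z - 253. Dividing through by -11 gives the monic gcd z**2 - 6z + 23.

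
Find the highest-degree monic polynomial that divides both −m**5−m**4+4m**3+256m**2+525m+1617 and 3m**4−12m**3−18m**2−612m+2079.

Euclidean algorithm in ℚ[m]:
  −m**5−m**4+4m**3+256m**2+525m+1617 = (−(1/3)m−5/3)(3m**4−12m**3−18m**2−612m+2079) + (−22m**3+22m**2+198m+5082)
  3m**4−12m**3−18m**2−612m+2079 = (−(3/22)m+9/22)(−22m**3+22m**2+198m+5082) + (0)
Last nonzero remainder: −22m**3+22m**2+198m+5082. Dividing through by −22 gives the monic gcd m**3−m**2−9m−231.

m**3−m**2−9m−231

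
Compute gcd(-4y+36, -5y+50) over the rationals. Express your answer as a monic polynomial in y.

1

Apply the Euclidean algorithm:
  -4y+36 = (4/5)(-5y+50) + (-4)
  -5y+50 = ((5/4)y-25/2)(-4) + (0)
The last nonzero remainder is the constant -4, so the polynomials are coprime and gcd = 1.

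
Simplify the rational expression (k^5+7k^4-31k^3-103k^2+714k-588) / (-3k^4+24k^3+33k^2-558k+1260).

(-k^3-13k^2-35k+49)/(3k^2-6k-105)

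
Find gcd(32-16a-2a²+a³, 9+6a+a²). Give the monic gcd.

1

Apply the Euclidean algorithm:
  a³-2a²-16a+32 = (a-8)(a²+6a+9) + (23a+104)
  a²+6a+9 = ((1/23)a+34/529)(23a+104) + (1225/529)
  23a+104 = ((12167/1225)a+55016/1225)(1225/529) + (0)
The last nonzero remainder is the constant 1225/529, so the polynomials are coprime and gcd = 1.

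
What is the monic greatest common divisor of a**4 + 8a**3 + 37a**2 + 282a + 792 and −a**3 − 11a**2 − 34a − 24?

a**2 + 10a + 24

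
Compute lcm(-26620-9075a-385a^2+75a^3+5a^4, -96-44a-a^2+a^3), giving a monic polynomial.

By polynomial division,
  5a^4+75a^3-385a^2-9075a-26620 = (5a+80)(a^3-a^2-44a-96) + (-85a^2-5075a-18940)
  a^3-a^2-44a-96 = (-(1/85)a+1032/1445)(-85a^2-5075a-18940) + ((970368/289)a+3881472/289)
  -85a^2-5075a-18940 = (-(24565/970368)a-1368415/970368)((970368/289)a+3881472/289) + (0)
Last nonzero remainder: (970368/289)a+3881472/289. Dividing through by 970368/289 gives the monic gcd a+4.
Then lcm(f, g) = f·g / gcd(f, g); expanding and making the result monic gives the answer.

127776+70180a+5599a^2-1790a^3-176a^4+10a^5+a^6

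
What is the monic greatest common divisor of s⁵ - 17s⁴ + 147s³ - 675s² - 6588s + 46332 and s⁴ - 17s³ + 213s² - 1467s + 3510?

s³ - 12s² + 153s - 702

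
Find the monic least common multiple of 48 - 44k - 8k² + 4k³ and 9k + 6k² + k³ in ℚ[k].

36k - 21k² - 17k³ + k⁴ + k⁵

Repeated division with remainder:
  4k³ - 8k² - 44k + 48 = (4)(k³ + 6k² + 9k) + (-32k² - 80k + 48)
  k³ + 6k² + 9k = (-(1/32)k - 7/64)(-32k² - 80k + 48) + ((7/4)k + 21/4)
  -32k² - 80k + 48 = (-(128/7)k + 64/7)((7/4)k + 21/4) + (0)
Last nonzero remainder: (7/4)k + 21/4. Dividing through by 7/4 gives the monic gcd k + 3.
Then lcm(f, g) = f·g / gcd(f, g); expanding and making the result monic gives the answer.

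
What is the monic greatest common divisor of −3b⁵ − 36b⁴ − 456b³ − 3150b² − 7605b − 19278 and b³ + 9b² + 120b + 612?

b² + 3b + 102

Repeated division with remainder:
  −3b⁵ − 36b⁴ − 456b³ − 3150b² − 7605b − 19278 = (−3b² − 9b − 15)(b³ + 9b² + 120b + 612) + (−99b² − 297b − 10098)
  b³ + 9b² + 120b + 612 = (−(1/99)b − 2/33)(−99b² − 297b − 10098) + (0)
Last nonzero remainder: −99b² − 297b − 10098. Dividing through by −99 gives the monic gcd b² + 3b + 102.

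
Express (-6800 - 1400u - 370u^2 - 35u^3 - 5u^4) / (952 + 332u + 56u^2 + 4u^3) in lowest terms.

Apply the Euclidean algorithm:
  -5u^4 - 35u^3 - 370u^2 - 1400u - 6800 = (-(5/4)u + 35/4)(4u^3 + 56u^2 + 332u + 952) + (-445u^2 - 3115u - 15130)
  4u^3 + 56u^2 + 332u + 952 = (-(4/445)u - 28/445)(-445u^2 - 3115u - 15130) + (0)
Last nonzero remainder: -445u^2 - 3115u - 15130. Dividing through by -445 gives the monic gcd u^2 + 7u + 34.
Cancel u^2 + 7u + 34 from numerator and denominator to get the reduced form.

(-200 - 5u^2)/(28 + 4u)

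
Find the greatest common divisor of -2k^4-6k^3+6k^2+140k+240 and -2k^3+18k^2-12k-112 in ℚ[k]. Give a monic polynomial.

k^2-2k-8

Apply the Euclidean algorithm:
  -2k^4-6k^3+6k^2+140k+240 = (k+12)(-2k^3+18k^2-12k-112) + (-198k^2+396k+1584)
  -2k^3+18k^2-12k-112 = ((1/99)k-7/99)(-198k^2+396k+1584) + (0)
Last nonzero remainder: -198k^2+396k+1584. Dividing through by -198 gives the monic gcd k^2-2k-8.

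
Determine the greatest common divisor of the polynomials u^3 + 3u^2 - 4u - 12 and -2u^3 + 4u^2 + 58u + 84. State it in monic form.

By polynomial division,
  u^3 + 3u^2 - 4u - 12 = (-1/2)(-2u^3 + 4u^2 + 58u + 84) + (5u^2 + 25u + 30)
  -2u^3 + 4u^2 + 58u + 84 = (-(2/5)u + 14/5)(5u^2 + 25u + 30) + (0)
Last nonzero remainder: 5u^2 + 25u + 30. Dividing through by 5 gives the monic gcd u^2 + 5u + 6.

u^2 + 5u + 6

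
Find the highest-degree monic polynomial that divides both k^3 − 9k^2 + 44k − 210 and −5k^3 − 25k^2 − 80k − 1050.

By polynomial division,
  k^3 − 9k^2 + 44k − 210 = (−1/5)(−5k^3 − 25k^2 − 80k − 1050) + (−14k^2 + 28k − 420)
  −5k^3 − 25k^2 − 80k − 1050 = ((5/14)k + 5/2)(−14k^2 + 28k − 420) + (0)
Last nonzero remainder: −14k^2 + 28k − 420. Dividing through by −14 gives the monic gcd k^2 − 2k + 30.

k^2 − 2k + 30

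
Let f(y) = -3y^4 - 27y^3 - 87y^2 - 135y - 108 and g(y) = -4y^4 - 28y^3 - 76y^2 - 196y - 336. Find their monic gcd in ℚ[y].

By polynomial division,
  -3y^4 - 27y^3 - 87y^2 - 135y - 108 = (3/4)(-4y^4 - 28y^3 - 76y^2 - 196y - 336) + (-6y^3 - 30y^2 + 12y + 144)
  -4y^4 - 28y^3 - 76y^2 - 196y - 336 = ((2/3)y + 4/3)(-6y^3 - 30y^2 + 12y + 144) + (-44y^2 - 308y - 528)
  -6y^3 - 30y^2 + 12y + 144 = ((3/22)y - 3/11)(-44y^2 - 308y - 528) + (0)
Last nonzero remainder: -44y^2 - 308y - 528. Dividing through by -44 gives the monic gcd y^2 + 7y + 12.

y^2 + 7y + 12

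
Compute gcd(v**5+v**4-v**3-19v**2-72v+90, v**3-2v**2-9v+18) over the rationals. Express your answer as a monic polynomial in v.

v**2-9

By polynomial division,
  v**5+v**4-v**3-19v**2-72v+90 = (v**2+3v+14)(v**3-2v**2-9v+18) + (18v**2-162)
  v**3-2v**2-9v+18 = ((1/18)v-1/9)(18v**2-162) + (0)
Last nonzero remainder: 18v**2-162. Dividing through by 18 gives the monic gcd v**2-9.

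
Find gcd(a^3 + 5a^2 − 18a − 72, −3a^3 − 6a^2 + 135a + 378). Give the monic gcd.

Repeated division with remainder:
  a^3 + 5a^2 − 18a − 72 = (−1/3)(−3a^3 − 6a^2 + 135a + 378) + (3a^2 + 27a + 54)
  −3a^3 − 6a^2 + 135a + 378 = (−a + 7)(3a^2 + 27a + 54) + (0)
Last nonzero remainder: 3a^2 + 27a + 54. Dividing through by 3 gives the monic gcd a^2 + 9a + 18.

a^2 + 9a + 18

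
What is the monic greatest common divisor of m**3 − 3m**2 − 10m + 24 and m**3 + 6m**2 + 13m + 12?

m + 3

Apply the Euclidean algorithm:
  m**3 − 3m**2 − 10m + 24 = (m**3 + 6m**2 + 13m + 12) + (−9m**2 − 23m + 12)
  m**3 + 6m**2 + 13m + 12 = (−(1/9)m − 31/81)(−9m**2 − 23m + 12) + ((448/81)m + 448/27)
  −9m**2 − 23m + 12 = (−(729/448)m + 81/112)((448/81)m + 448/27) + (0)
Last nonzero remainder: (448/81)m + 448/27. Dividing through by 448/81 gives the monic gcd m + 3.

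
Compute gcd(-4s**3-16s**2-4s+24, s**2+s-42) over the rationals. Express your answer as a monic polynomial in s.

1

Repeated division with remainder:
  -4s**3-16s**2-4s+24 = (-4s-12)(s**2+s-42) + (-160s-480)
  s**2+s-42 = (-(1/160)s+1/80)(-160s-480) + (-36)
  -160s-480 = ((40/9)s+40/3)(-36) + (0)
The last nonzero remainder is the constant -36, so the polynomials are coprime and gcd = 1.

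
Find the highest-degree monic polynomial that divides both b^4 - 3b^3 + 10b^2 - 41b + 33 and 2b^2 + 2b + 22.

b^2 + b + 11

Repeated division with remainder:
  b^4 - 3b^3 + 10b^2 - 41b + 33 = ((1/2)b^2 - 2b + 3/2)(2b^2 + 2b + 22) + (0)
Last nonzero remainder: 2b^2 + 2b + 22. Dividing through by 2 gives the monic gcd b^2 + b + 11.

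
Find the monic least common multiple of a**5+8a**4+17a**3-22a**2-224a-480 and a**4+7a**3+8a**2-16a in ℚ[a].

By polynomial division,
  a**5+8a**4+17a**3-22a**2-224a-480 = (a+1)(a**4+7a**3+8a**2-16a) + (2a**3-14a**2-208a-480)
  a**4+7a**3+8a**2-16a = ((1/2)a+7)(2a**3-14a**2-208a-480) + (210a**2+1680a+3360)
  2a**3-14a**2-208a-480 = ((1/105)a-1/7)(210a**2+1680a+3360) + (0)
Last nonzero remainder: 210a**2+1680a+3360. Dividing through by 210 gives the monic gcd a**2+8a+16.
Then lcm(f, g) = f·g / gcd(f, g); expanding and making the result monic gives the answer.

a**7+7a**6+9a**5-39a**4-202a**3-256a**2+480a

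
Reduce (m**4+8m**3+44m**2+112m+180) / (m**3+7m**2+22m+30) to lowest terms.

Apply the Euclidean algorithm:
  m**4+8m**3+44m**2+112m+180 = (m+1)(m**3+7m**2+22m+30) + (15m**2+60m+150)
  m**3+7m**2+22m+30 = ((1/15)m+1/5)(15m**2+60m+150) + (0)
Last nonzero remainder: 15m**2+60m+150. Dividing through by 15 gives the monic gcd m**2+4m+10.
Cancel m**2+4m+10 from numerator and denominator to get the reduced form.

(m**2+4m+18)/(m+3)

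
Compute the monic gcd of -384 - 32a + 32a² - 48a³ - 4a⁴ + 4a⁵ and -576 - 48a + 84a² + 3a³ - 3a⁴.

Repeated division with remainder:
  4a⁵ - 4a⁴ - 48a³ + 32a² - 32a - 384 = (-(4/3)a)(-3a⁴ + 3a³ + 84a² - 48a - 576) + (64a³ - 32a² - 800a - 384)
  -3a⁴ + 3a³ + 84a² - 48a - 576 = (-(3/64)a + 3/128)(64a³ - 32a² - 800a - 384) + ((189/4)a² - (189/4)a - 567)
  64a³ - 32a² - 800a - 384 = ((256/189)a + 128/189)((189/4)a² - (189/4)a - 567) + (0)
Last nonzero remainder: (189/4)a² - (189/4)a - 567. Dividing through by 189/4 gives the monic gcd a² - a - 12.

-12 - a + a²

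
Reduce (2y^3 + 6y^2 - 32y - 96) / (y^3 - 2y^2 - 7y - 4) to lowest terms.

(2y^2 + 14y + 24)/(y^2 + 2y + 1)

Repeated division with remainder:
  2y^3 + 6y^2 - 32y - 96 = (2)(y^3 - 2y^2 - 7y - 4) + (10y^2 - 18y - 88)
  y^3 - 2y^2 - 7y - 4 = ((1/10)y - 1/50)(10y^2 - 18y - 88) + ((36/25)y - 144/25)
  10y^2 - 18y - 88 = ((125/18)y + 275/18)((36/25)y - 144/25) + (0)
Last nonzero remainder: (36/25)y - 144/25. Dividing through by 36/25 gives the monic gcd y - 4.
Cancel y - 4 from numerator and denominator to get the reduced form.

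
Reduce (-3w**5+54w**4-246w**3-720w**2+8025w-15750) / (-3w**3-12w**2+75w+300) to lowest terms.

By polynomial division,
  -3w**5+54w**4-246w**3-720w**2+8025w-15750 = (w**2-22w+195)(-3w**3-12w**2+75w+300) + (2970w**2-74250)
  -3w**3-12w**2+75w+300 = (-(1/990)w-2/495)(2970w**2-74250) + (0)
Last nonzero remainder: 2970w**2-74250. Dividing through by 2970 gives the monic gcd w**2-25.
Cancel w**2-25 from numerator and denominator to get the reduced form.

(w**3-18w**2+107w-210)/(w+4)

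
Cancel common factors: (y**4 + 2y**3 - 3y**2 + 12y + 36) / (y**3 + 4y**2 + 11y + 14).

(y**3 - 3y + 18)/(y**2 + 2y + 7)

By polynomial division,
  y**4 + 2y**3 - 3y**2 + 12y + 36 = (y - 2)(y**3 + 4y**2 + 11y + 14) + (-6y**2 + 20y + 64)
  y**3 + 4y**2 + 11y + 14 = (-(1/6)y - 11/9)(-6y**2 + 20y + 64) + ((415/9)y + 830/9)
  -6y**2 + 20y + 64 = (-(54/415)y + 288/415)((415/9)y + 830/9) + (0)
Last nonzero remainder: (415/9)y + 830/9. Dividing through by 415/9 gives the monic gcd y + 2.
Cancel y + 2 from numerator and denominator to get the reduced form.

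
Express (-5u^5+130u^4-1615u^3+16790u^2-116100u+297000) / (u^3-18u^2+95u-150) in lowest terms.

(-5u^3+55u^2-540u+5940)/(u-3)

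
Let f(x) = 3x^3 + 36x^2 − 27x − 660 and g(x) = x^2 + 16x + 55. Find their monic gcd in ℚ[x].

x^2 + 16x + 55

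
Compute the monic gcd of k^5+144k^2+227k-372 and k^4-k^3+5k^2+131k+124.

By polynomial division,
  k^5+144k^2+227k-372 = (k+1)(k^4-k^3+5k^2+131k+124) + (-4k^3+8k^2-28k-496)
  k^4-k^3+5k^2+131k+124 = (-(1/4)k-1/4)(-4k^3+8k^2-28k-496) + (0)
Last nonzero remainder: -4k^3+8k^2-28k-496. Dividing through by -4 gives the monic gcd k^3-2k^2+7k+124.

k^3-2k^2+7k+124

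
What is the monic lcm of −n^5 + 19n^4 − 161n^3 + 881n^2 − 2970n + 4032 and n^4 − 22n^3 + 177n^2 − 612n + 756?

Euclidean algorithm in ℚ[n]:
  −n^5 + 19n^4 − 161n^3 + 881n^2 − 2970n + 4032 = (−n − 3)(n^4 − 22n^3 + 177n^2 − 612n + 756) + (−50n^3 + 800n^2 − 4050n + 6300)
  n^4 − 22n^3 + 177n^2 − 612n + 756 = (−(1/50)n + 3/25)(−50n^3 + 800n^2 − 4050n + 6300) + (0)
Last nonzero remainder: −50n^3 + 800n^2 − 4050n + 6300. Dividing through by −50 gives the monic gcd n^3 − 16n^2 + 81n − 126.
Then lcm(f, g) = f·g / gcd(f, g); expanding and making the result monic gives the answer.

n^6 − 25n^5 + 275n^4 − 1847n^3 + 8256n^2 − 21852n + 24192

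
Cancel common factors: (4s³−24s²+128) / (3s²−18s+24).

(4s²−8s−32)/(3s−6)

By polynomial division,
  4s³−24s²+128 = ((4/3)s)(3s²−18s+24) + (−32s+128)
  3s²−18s+24 = (−(3/32)s+3/16)(−32s+128) + (0)
Last nonzero remainder: −32s+128. Dividing through by −32 gives the monic gcd s−4.
Cancel s−4 from numerator and denominator to get the reduced form.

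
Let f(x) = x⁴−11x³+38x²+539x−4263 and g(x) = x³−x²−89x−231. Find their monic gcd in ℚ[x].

x+7

Repeated division with remainder:
  x⁴−11x³+38x²+539x−4263 = (x−10)(x³−x²−89x−231) + (117x²−120x−6573)
  x³−x²−89x−231 = ((1/117)x+1/4563)(117x²−120x−6573) + (−(49880/1521)x−349160/1521)
  117x²−120x−6573 = (−(177957/49880)x+1428219/49880)(−(49880/1521)x−349160/1521) + (0)
Last nonzero remainder: −(49880/1521)x−349160/1521. Dividing through by −49880/1521 gives the monic gcd x+7.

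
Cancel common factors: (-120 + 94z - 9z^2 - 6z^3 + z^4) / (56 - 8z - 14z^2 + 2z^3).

By polynomial division,
  z^4 - 6z^3 - 9z^2 + 94z - 120 = ((1/2)z + 1/2)(2z^3 - 14z^2 - 8z + 56) + (2z^2 + 70z - 148)
  2z^3 - 14z^2 - 8z + 56 = (z - 42)(2z^2 + 70z - 148) + (3080z - 6160)
  2z^2 + 70z - 148 = ((1/1540)z + 37/1540)(3080z - 6160) + (0)
Last nonzero remainder: 3080z - 6160. Dividing through by 3080 gives the monic gcd z - 2.
Cancel z - 2 from numerator and denominator to get the reduced form.

(60 - 17z - 4z^2 + z^3)/(-28 - 10z + 2z^2)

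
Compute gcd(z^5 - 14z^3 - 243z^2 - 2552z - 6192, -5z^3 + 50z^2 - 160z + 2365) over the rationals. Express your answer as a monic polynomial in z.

Repeated division with remainder:
  z^5 - 14z^3 - 243z^2 - 2552z - 6192 = (-(1/5)z^2 - 2z - 54/5)(-5z^3 + 50z^2 - 160z + 2365) + (450z^2 + 450z + 19350)
  -5z^3 + 50z^2 - 160z + 2365 = (-(1/90)z + 11/90)(450z^2 + 450z + 19350) + (0)
Last nonzero remainder: 450z^2 + 450z + 19350. Dividing through by 450 gives the monic gcd z^2 + z + 43.

z^2 + z + 43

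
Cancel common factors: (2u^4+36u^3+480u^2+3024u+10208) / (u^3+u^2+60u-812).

(2u^2+20u+88)/(u-7)

Repeated division with remainder:
  2u^4+36u^3+480u^2+3024u+10208 = (2u+34)(u^3+u^2+60u-812) + (326u^2+2608u+37816)
  u^3+u^2+60u-812 = ((1/326)u-7/326)(326u^2+2608u+37816) + (0)
Last nonzero remainder: 326u^2+2608u+37816. Dividing through by 326 gives the monic gcd u^2+8u+116.
Cancel u^2+8u+116 from numerator and denominator to get the reduced form.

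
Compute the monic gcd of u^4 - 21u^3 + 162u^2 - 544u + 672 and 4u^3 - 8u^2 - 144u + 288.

u - 6

By polynomial division,
  u^4 - 21u^3 + 162u^2 - 544u + 672 = ((1/4)u - 19/4)(4u^3 - 8u^2 - 144u + 288) + (160u^2 - 1300u + 2040)
  4u^3 - 8u^2 - 144u + 288 = ((1/40)u + 49/320)(160u^2 - 1300u + 2040) + ((65/16)u - 195/8)
  160u^2 - 1300u + 2040 = ((512/13)u - 1088/13)((65/16)u - 195/8) + (0)
Last nonzero remainder: (65/16)u - 195/8. Dividing through by 65/16 gives the monic gcd u - 6.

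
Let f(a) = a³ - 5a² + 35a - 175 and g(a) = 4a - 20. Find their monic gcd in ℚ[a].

By polynomial division,
  a³ - 5a² + 35a - 175 = ((1/4)a² + 35/4)(4a - 20) + (0)
Last nonzero remainder: 4a - 20. Dividing through by 4 gives the monic gcd a - 5.

a - 5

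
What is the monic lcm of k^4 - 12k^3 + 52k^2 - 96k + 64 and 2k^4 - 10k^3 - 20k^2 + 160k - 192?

k^6 - 11k^5 + 28k^4 + 100k^3 - 656k^2 + 1216k - 768

Repeated division with remainder:
  k^4 - 12k^3 + 52k^2 - 96k + 64 = (1/2)(2k^4 - 10k^3 - 20k^2 + 160k - 192) + (-7k^3 + 62k^2 - 176k + 160)
  2k^4 - 10k^3 - 20k^2 + 160k - 192 = (-(2/7)k - 54/49)(-7k^3 + 62k^2 - 176k + 160) + (-(96/49)k^2 + (576/49)k - 768/49)
  -7k^3 + 62k^2 - 176k + 160 = ((343/96)k - 245/24)(-(96/49)k^2 + (576/49)k - 768/49) + (0)
Last nonzero remainder: -(96/49)k^2 + (576/49)k - 768/49. Dividing through by -96/49 gives the monic gcd k^2 - 6k + 8.
Then lcm(f, g) = f·g / gcd(f, g); expanding and making the result monic gives the answer.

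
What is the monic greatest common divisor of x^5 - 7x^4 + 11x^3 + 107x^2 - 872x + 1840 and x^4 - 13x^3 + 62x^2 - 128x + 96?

Euclidean algorithm in ℚ[x]:
  x^5 - 7x^4 + 11x^3 + 107x^2 - 872x + 1840 = (x + 6)(x^4 - 13x^3 + 62x^2 - 128x + 96) + (27x^3 - 137x^2 - 200x + 1264)
  x^4 - 13x^3 + 62x^2 - 128x + 96 = ((1/27)x - 214/729)(27x^3 - 137x^2 - 200x + 1264) + ((21280/729)x^2 - (170240/729)x + 340480/729)
  27x^3 - 137x^2 - 200x + 1264 = ((19683/21280)x + 57591/21280)((21280/729)x^2 - (170240/729)x + 340480/729) + (0)
Last nonzero remainder: (21280/729)x^2 - (170240/729)x + 340480/729. Dividing through by 21280/729 gives the monic gcd x^2 - 8x + 16.

x^2 - 8x + 16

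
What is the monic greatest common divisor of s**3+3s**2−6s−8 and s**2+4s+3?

Repeated division with remainder:
  s**3+3s**2−6s−8 = (s−1)(s**2+4s+3) + (−5s−5)
  s**2+4s+3 = (−(1/5)s−3/5)(−5s−5) + (0)
Last nonzero remainder: −5s−5. Dividing through by −5 gives the monic gcd s+1.

s+1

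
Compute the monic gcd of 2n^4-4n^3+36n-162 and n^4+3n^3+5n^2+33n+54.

n^3+n^2+3n+27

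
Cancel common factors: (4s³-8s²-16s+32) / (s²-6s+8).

Apply the Euclidean algorithm:
  4s³-8s²-16s+32 = (4s+16)(s²-6s+8) + (48s-96)
  s²-6s+8 = ((1/48)s-1/12)(48s-96) + (0)
Last nonzero remainder: 48s-96. Dividing through by 48 gives the monic gcd s-2.
Cancel s-2 from numerator and denominator to get the reduced form.

(4s²-16)/(s-4)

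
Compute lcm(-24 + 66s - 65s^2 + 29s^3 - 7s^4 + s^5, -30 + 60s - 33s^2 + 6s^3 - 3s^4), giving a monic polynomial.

Repeated division with remainder:
  s^5 - 7s^4 + 29s^3 - 65s^2 + 66s - 24 = (-(1/3)s + 5/3)(-3s^4 + 6s^3 - 33s^2 + 60s - 30) + (8s^3 + 10s^2 - 44s + 26)
  -3s^4 + 6s^3 - 33s^2 + 60s - 30 = (-(3/8)s + 39/32)(8s^3 + 10s^2 - 44s + 26) + (-(987/16)s^2 + (987/8)s - 987/16)
  8s^3 + 10s^2 - 44s + 26 = (-(128/987)s - 416/987)(-(987/16)s^2 + (987/8)s - 987/16) + (0)
Last nonzero remainder: -(987/16)s^2 + (987/8)s - 987/16. Dividing through by -987/16 gives the monic gcd s^2 - 2s + 1.
Then lcm(f, g) = f·g / gcd(f, g); expanding and making the result monic gives the answer.

-240 + 660s - 674s^2 + 356s^3 - 135s^4 + 39s^5 - 7s^6 + s^7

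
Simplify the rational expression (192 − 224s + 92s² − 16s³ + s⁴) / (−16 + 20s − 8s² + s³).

(24 − 10s + s²)/(−2 + s)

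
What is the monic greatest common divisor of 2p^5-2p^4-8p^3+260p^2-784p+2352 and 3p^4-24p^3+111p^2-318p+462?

p^2-2p+14

Repeated division with remainder:
  2p^5-2p^4-8p^3+260p^2-784p+2352 = ((2/3)p+14/3)(3p^4-24p^3+111p^2-318p+462) + (30p^3-46p^2+392p+196)
  3p^4-24p^3+111p^2-318p+462 = ((1/10)p-97/150)(30p^3-46p^2+392p+196) + ((3154/75)p^2-(6308/75)p+44156/75)
  30p^3-46p^2+392p+196 = ((1125/1577)p+525/1577)((3154/75)p^2-(6308/75)p+44156/75) + (0)
Last nonzero remainder: (3154/75)p^2-(6308/75)p+44156/75. Dividing through by 3154/75 gives the monic gcd p^2-2p+14.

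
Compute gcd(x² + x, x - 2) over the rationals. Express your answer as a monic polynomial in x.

Euclidean algorithm in ℚ[x]:
  x² + x = (x + 3)(x - 2) + (6)
  x - 2 = ((1/6)x - 1/3)(6) + (0)
The last nonzero remainder is the constant 6, so the polynomials are coprime and gcd = 1.

1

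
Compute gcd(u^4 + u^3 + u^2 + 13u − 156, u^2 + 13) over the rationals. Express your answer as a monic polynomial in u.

u^2 + 13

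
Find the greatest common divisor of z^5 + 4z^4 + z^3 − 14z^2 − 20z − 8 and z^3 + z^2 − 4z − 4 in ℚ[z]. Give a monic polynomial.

By polynomial division,
  z^5 + 4z^4 + z^3 − 14z^2 − 20z − 8 = (z^2 + 3z + 2)(z^3 + z^2 − 4z − 4) + (0)
The last nonzero remainder z^3 + z^2 − 4z − 4 is already monic.

z^3 + z^2 − 4z − 4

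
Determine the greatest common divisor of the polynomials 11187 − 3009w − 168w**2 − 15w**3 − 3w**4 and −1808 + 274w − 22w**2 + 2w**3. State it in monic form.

113 − 3w + w**2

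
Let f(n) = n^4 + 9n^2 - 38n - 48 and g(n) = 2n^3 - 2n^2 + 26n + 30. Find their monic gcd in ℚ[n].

n + 1

By polynomial division,
  n^4 + 9n^2 - 38n - 48 = ((1/2)n + 1/2)(2n^3 - 2n^2 + 26n + 30) + (-3n^2 - 66n - 63)
  2n^3 - 2n^2 + 26n + 30 = (-(2/3)n + 46/3)(-3n^2 - 66n - 63) + (996n + 996)
  -3n^2 - 66n - 63 = (-(1/332)n - 21/332)(996n + 996) + (0)
Last nonzero remainder: 996n + 996. Dividing through by 996 gives the monic gcd n + 1.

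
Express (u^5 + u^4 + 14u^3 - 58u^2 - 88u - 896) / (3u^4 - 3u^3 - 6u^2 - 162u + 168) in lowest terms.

(u^2 + u + 16)/(3u - 3)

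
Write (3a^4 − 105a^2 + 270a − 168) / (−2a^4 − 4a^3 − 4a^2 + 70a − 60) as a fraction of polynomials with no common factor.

Euclidean algorithm in ℚ[a]:
  3a^4 − 105a^2 + 270a − 168 = (−3/2)(−2a^4 − 4a^3 − 4a^2 + 70a − 60) + (−6a^3 − 111a^2 + 375a − 258)
  −2a^4 − 4a^3 − 4a^2 + 70a − 60 = ((1/3)a − 11/2)(−6a^3 − 111a^2 + 375a − 258) + (−(1479/2)a^2 + (4437/2)a − 1479)
  −6a^3 − 111a^2 + 375a − 258 = ((4/493)a + 86/493)(−(1479/2)a^2 + (4437/2)a − 1479) + (0)
Last nonzero remainder: −(1479/2)a^2 + (4437/2)a − 1479. Dividing through by −1479/2 gives the monic gcd a^2 − 3a + 2.
Cancel a^2 − 3a + 2 from numerator and denominator to get the reduced form.

(−3a^2 − 9a + 84)/(2a^2 + 10a + 30)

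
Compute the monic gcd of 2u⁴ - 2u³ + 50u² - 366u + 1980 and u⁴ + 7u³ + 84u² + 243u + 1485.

By polynomial division,
  2u⁴ - 2u³ + 50u² - 366u + 1980 = (2)(u⁴ + 7u³ + 84u² + 243u + 1485) + (-16u³ - 118u² - 852u - 990)
  u⁴ + 7u³ + 84u² + 243u + 1485 = (-(1/16)u + 3/128)(-16u³ - 118u² - 852u - 990) + ((2145/64)u² + (6435/32)u + 96525/64)
  -16u³ - 118u² - 852u - 990 = (-(1024/2145)u - 128/195)((2145/64)u² + (6435/32)u + 96525/64) + (0)
Last nonzero remainder: (2145/64)u² + (6435/32)u + 96525/64. Dividing through by 2145/64 gives the monic gcd u² + 6u + 45.

u² + 6u + 45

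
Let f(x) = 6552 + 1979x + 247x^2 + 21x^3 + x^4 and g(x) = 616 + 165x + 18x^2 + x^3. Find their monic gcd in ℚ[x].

7 + x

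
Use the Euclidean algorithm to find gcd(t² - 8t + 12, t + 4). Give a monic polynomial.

1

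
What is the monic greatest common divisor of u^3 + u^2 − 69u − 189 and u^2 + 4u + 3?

Euclidean algorithm in ℚ[u]:
  u^3 + u^2 − 69u − 189 = (u − 3)(u^2 + 4u + 3) + (−60u − 180)
  u^2 + 4u + 3 = (−(1/60)u − 1/60)(−60u − 180) + (0)
Last nonzero remainder: −60u − 180. Dividing through by −60 gives the monic gcd u + 3.

u + 3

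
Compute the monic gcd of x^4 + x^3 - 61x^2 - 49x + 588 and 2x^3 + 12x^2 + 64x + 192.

Apply the Euclidean algorithm:
  x^4 + x^3 - 61x^2 - 49x + 588 = ((1/2)x - 5/2)(2x^3 + 12x^2 + 64x + 192) + (-63x^2 + 15x + 1068)
  2x^3 + 12x^2 + 64x + 192 = (-(2/63)x - 262/1323)(-63x^2 + 15x + 1068) + ((44486/441)x + 177944/441)
  -63x^2 + 15x + 1068 = (-(27783/44486)x + 117747/44486)((44486/441)x + 177944/441) + (0)
Last nonzero remainder: (44486/441)x + 177944/441. Dividing through by 44486/441 gives the monic gcd x + 4.

x + 4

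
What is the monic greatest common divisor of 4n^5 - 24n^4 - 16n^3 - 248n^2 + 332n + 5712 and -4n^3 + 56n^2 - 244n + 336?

n^2 - 11n + 28

By polynomial division,
  4n^5 - 24n^4 - 16n^3 - 248n^2 + 332n + 5712 = (-n^2 - 8n - 47)(-4n^3 + 56n^2 - 244n + 336) + (768n^2 - 8448n + 21504)
  -4n^3 + 56n^2 - 244n + 336 = (-(1/192)n + 1/64)(768n^2 - 8448n + 21504) + (0)
Last nonzero remainder: 768n^2 - 8448n + 21504. Dividing through by 768 gives the monic gcd n^2 - 11n + 28.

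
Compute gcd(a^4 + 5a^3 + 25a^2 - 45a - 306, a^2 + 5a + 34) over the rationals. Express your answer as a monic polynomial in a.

By polynomial division,
  a^4 + 5a^3 + 25a^2 - 45a - 306 = (a^2 - 9)(a^2 + 5a + 34) + (0)
The last nonzero remainder a^2 + 5a + 34 is already monic.

a^2 + 5a + 34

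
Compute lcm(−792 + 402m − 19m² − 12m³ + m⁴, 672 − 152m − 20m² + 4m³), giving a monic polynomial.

Euclidean algorithm in ℚ[m]:
  m⁴ − 12m³ − 19m² + 402m − 792 = ((1/4)m − 7/4)(4m³ − 20m² − 152m + 672) + (−16m² − 32m + 384)
  4m³ − 20m² − 152m + 672 = (−(1/4)m + 7/4)(−16m² − 32m + 384) + (0)
Last nonzero remainder: −16m² − 32m + 384. Dividing through by −16 gives the monic gcd m² + 2m − 24.
Then lcm(f, g) = f·g / gcd(f, g); expanding and making the result monic gives the answer.

5544 − 3606m + 535m² + 65m³ − 19m⁴ + m⁵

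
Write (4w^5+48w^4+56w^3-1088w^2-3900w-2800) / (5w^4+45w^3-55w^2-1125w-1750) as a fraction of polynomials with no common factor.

(4w^2+20w+16)/(5w+10)

Repeated division with remainder:
  4w^5+48w^4+56w^3-1088w^2-3900w-2800 = ((4/5)w+12/5)(5w^4+45w^3-55w^2-1125w-1750) + (-8w^3-56w^2+200w+1400)
  5w^4+45w^3-55w^2-1125w-1750 = (-(5/8)w-5/4)(-8w^3-56w^2+200w+1400) + (0)
Last nonzero remainder: -8w^3-56w^2+200w+1400. Dividing through by -8 gives the monic gcd w^3+7w^2-25w-175.
Cancel w^3+7w^2-25w-175 from numerator and denominator to get the reduced form.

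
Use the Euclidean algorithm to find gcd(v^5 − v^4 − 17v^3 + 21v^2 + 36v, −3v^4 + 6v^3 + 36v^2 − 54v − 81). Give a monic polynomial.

Euclidean algorithm in ℚ[v]:
  v^5 − v^4 − 17v^3 + 21v^2 + 36v = (−(1/3)v − 1/3)(−3v^4 + 6v^3 + 36v^2 − 54v − 81) + (−3v^3 + 15v^2 − 9v − 27)
  −3v^4 + 6v^3 + 36v^2 − 54v − 81 = (v + 3)(−3v^3 + 15v^2 − 9v − 27) + (0)
Last nonzero remainder: −3v^3 + 15v^2 − 9v − 27. Dividing through by −3 gives the monic gcd v^3 − 5v^2 + 3v + 9.

v^3 − 5v^2 + 3v + 9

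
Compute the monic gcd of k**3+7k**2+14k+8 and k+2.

Euclidean algorithm in ℚ[k]:
  k**3+7k**2+14k+8 = (k**2+5k+4)(k+2) + (0)
The last nonzero remainder k+2 is already monic.

k+2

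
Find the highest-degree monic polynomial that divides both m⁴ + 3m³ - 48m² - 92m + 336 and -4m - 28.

m + 7

By polynomial division,
  m⁴ + 3m³ - 48m² - 92m + 336 = (-(1/4)m³ + m² + 5m - 12)(-4m - 28) + (0)
Last nonzero remainder: -4m - 28. Dividing through by -4 gives the monic gcd m + 7.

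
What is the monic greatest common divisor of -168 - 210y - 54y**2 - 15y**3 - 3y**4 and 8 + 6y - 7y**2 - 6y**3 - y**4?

Euclidean algorithm in ℚ[y]:
  -3y**4 - 15y**3 - 54y**2 - 210y - 168 = (3)(-y**4 - 6y**3 - 7y**2 + 6y + 8) + (3y**3 - 33y**2 - 228y - 192)
  -y**4 - 6y**3 - 7y**2 + 6y + 8 = (-(1/3)y - 17/3)(3y**3 - 33y**2 - 228y - 192) + (-270y**2 - 1350y - 1080)
  3y**3 - 33y**2 - 228y - 192 = (-(1/90)y + 8/45)(-270y**2 - 1350y - 1080) + (0)
Last nonzero remainder: -270y**2 - 1350y - 1080. Dividing through by -270 gives the monic gcd y**2 + 5y + 4.

4 + 5y + y**2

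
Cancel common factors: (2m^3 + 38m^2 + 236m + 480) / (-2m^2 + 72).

By polynomial division,
  2m^3 + 38m^2 + 236m + 480 = (-m - 19)(-2m^2 + 72) + (308m + 1848)
  -2m^2 + 72 = (-(1/154)m + 3/77)(308m + 1848) + (0)
Last nonzero remainder: 308m + 1848. Dividing through by 308 gives the monic gcd m + 6.
Cancel m + 6 from numerator and denominator to get the reduced form.

(-m^2 - 13m - 40)/(m - 6)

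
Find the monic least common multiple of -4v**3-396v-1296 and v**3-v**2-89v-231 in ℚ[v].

Apply the Euclidean algorithm:
  -4v**3-396v-1296 = (-4)(v**3-v**2-89v-231) + (-4v**2-752v-2220)
  v**3-v**2-89v-231 = (-(1/4)v+189/4)(-4v**2-752v-2220) + (34888v+104664)
  -4v**2-752v-2220 = (-(1/8722)v-185/8722)(34888v+104664) + (0)
Last nonzero remainder: 34888v+104664. Dividing through by 34888 gives the monic gcd v+3.
Then lcm(f, g) = f·g / gcd(f, g); expanding and making the result monic gives the answer.

v**5-4v**4+22v**3-72v**2-8919v-24948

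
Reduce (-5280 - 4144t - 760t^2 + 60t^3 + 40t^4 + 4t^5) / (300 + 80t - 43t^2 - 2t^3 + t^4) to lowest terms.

(88 + 28t + 4t^2)/(-5 + t)

By polynomial division,
  4t^5 + 40t^4 + 60t^3 - 760t^2 - 4144t - 5280 = (4t + 48)(t^4 - 2t^3 - 43t^2 + 80t + 300) + (328t^3 + 984t^2 - 9184t - 19680)
  t^4 - 2t^3 - 43t^2 + 80t + 300 = ((1/328)t - 5/328)(328t^3 + 984t^2 - 9184t - 19680) + (0)
Last nonzero remainder: 328t^3 + 984t^2 - 9184t - 19680. Dividing through by 328 gives the monic gcd t^3 + 3t^2 - 28t - 60.
Cancel t^3 + 3t^2 - 28t - 60 from numerator and denominator to get the reduced form.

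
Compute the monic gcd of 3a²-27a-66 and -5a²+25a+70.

a+2

Repeated division with remainder:
  3a²-27a-66 = (-3/5)(-5a²+25a+70) + (-12a-24)
  -5a²+25a+70 = ((5/12)a-35/12)(-12a-24) + (0)
Last nonzero remainder: -12a-24. Dividing through by -12 gives the monic gcd a+2.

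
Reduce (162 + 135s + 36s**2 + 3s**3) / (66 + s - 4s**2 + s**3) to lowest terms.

(54 + 27s + 3s**2)/(22 - 7s + s**2)

Repeated division with remainder:
  3s**3 + 36s**2 + 135s + 162 = (3)(s**3 - 4s**2 + s + 66) + (48s**2 + 132s - 36)
  s**3 - 4s**2 + s + 66 = ((1/48)s - 9/64)(48s**2 + 132s - 36) + ((325/16)s + 975/16)
  48s**2 + 132s - 36 = ((768/325)s - 192/325)((325/16)s + 975/16) + (0)
Last nonzero remainder: (325/16)s + 975/16. Dividing through by 325/16 gives the monic gcd s + 3.
Cancel s + 3 from numerator and denominator to get the reduced form.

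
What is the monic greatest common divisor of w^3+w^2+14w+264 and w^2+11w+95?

Repeated division with remainder:
  w^3+w^2+14w+264 = (w-10)(w^2+11w+95) + (29w+1214)
  w^2+11w+95 = ((1/29)w-895/841)(29w+1214) + (1166425/841)
  29w+1214 = ((24389/1166425)w+1020974/1166425)(1166425/841) + (0)
The last nonzero remainder is the constant 1166425/841, so the polynomials are coprime and gcd = 1.

1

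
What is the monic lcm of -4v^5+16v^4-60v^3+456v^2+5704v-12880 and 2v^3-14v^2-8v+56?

v^6-2v^5+7v^4-84v^3-1654v^2+368v+6440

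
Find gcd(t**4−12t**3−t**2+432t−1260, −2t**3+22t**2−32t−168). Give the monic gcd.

By polynomial division,
  t**4−12t**3−t**2+432t−1260 = (−(1/2)t+1/2)(−2t**3+22t**2−32t−168) + (−28t**2+364t−1176)
  −2t**3+22t**2−32t−168 = ((1/14)t+1/7)(−28t**2+364t−1176) + (0)
Last nonzero remainder: −28t**2+364t−1176. Dividing through by −28 gives the monic gcd t**2−13t+42.

t**2−13t+42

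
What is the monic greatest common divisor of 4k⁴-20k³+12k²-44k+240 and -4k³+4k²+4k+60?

By polynomial division,
  4k⁴-20k³+12k²-44k+240 = (-k+4)(-4k³+4k²+4k+60) + (0)
Last nonzero remainder: -4k³+4k²+4k+60. Dividing through by -4 gives the monic gcd k³-k²-k-15.

k³-k²-k-15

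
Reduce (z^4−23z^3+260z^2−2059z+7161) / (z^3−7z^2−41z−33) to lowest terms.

(z^3−12z^2+128z−651)/(z^2+4z+3)

By polynomial division,
  z^4−23z^3+260z^2−2059z+7161 = (z−16)(z^3−7z^2−41z−33) + (189z^2−2682z+6633)
  z^3−7z^2−41z−33 = ((1/189)z+151/3969)(189z^2−2682z+6633) + ((11440/441)z−125840/441)
  189z^2−2682z+6633 = ((83349/11440)z−265923/11440)((11440/441)z−125840/441) + (0)
Last nonzero remainder: (11440/441)z−125840/441. Dividing through by 11440/441 gives the monic gcd z−11.
Cancel z−11 from numerator and denominator to get the reduced form.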